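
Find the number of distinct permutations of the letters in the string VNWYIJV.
7! / (1! × 1! × 1! × 2! × 1! × 1!) = 2520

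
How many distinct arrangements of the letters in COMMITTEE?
9! / (1! × 1! × 2! × 1! × 2! × 2!) = 45360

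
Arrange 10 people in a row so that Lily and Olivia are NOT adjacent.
Total - adjacent = 10! - (10-1)!×2 = 3628800 - 725760 = 2903040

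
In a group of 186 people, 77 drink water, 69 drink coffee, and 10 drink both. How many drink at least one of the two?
|A∪B| = |A| + |B| - |A∩B| = 77 + 69 - 10 = 136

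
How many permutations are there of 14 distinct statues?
14! = 87178291200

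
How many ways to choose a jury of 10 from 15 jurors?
C(15,10) = 15!/(10!×5!) = 3003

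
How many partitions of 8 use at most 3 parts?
By conjugation, equals partitions of 8 into parts ≤ 3. Let r_j(i) = number of partitions of i into parts ≤ j, for i = 0..8. r_1(i) = 1 for all i; r_j(i) = r_{j-1}(i) + r_j(i-j). Rows j = 2..3: ≤2: 1 1 2 2 3 3 4 4 5; ≤3: 1 1 2 3 4 5 7 8 10. r_3(8) = 10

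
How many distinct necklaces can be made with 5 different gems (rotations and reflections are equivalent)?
(5-1)!/2 = 24/2 = 12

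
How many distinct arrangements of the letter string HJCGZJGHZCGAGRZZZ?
17! / (2! × 2! × 1! × 4! × 5! × 2! × 1!) = 15437822400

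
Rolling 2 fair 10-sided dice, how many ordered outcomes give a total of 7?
Coefficient of x^7 in (x + x² + ... + x^10)^2. By inclusion-exclusion on dice exceeding 10: Σ_j (-1)^j C(2,j)·C(7-1-10j, 1) = C(2,0)·C(6,1) = 1·6 = 6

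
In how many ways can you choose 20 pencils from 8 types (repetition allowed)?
C(20+8-1, 8-1) = C(27, 7) = 888030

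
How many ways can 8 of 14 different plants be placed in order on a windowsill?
P(14,8) = 14!/(14-8)! = 121080960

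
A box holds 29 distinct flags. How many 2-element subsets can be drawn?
C(29,2) = 29!/(2!×27!) = 406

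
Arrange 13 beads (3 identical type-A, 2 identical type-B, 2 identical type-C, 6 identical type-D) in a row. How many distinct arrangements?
13! / (3! × 2! × 2! × 6!) = 360360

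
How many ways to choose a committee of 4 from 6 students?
C(6,4) = 6!/(4!×2!) = 15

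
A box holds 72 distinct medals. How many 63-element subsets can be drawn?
C(72,63) = 72!/(63!×9!) = 85113005120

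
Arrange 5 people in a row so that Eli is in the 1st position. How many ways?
Fix one position: (5-1)! = 24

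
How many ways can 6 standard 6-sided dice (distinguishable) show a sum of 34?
Coefficient of x^34 in (x + x² + ... + x^6)^6. By inclusion-exclusion on dice exceeding 6: Σ_j (-1)^j C(6,j)·C(34-1-6j, 5) = C(6,0)·C(33,5) - C(6,1)·C(27,5) + C(6,2)·C(21,5) - C(6,3)·C(15,5) + C(6,4)·C(9,5) = 1·237336 - 6·80730 + 15·20349 - 20·3003 + 15·126 = 21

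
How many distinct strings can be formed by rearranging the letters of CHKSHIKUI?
9! / (1! × 1! × 2! × 2! × 2! × 1!) = 45360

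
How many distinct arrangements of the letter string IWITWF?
6! / (1! × 1! × 2! × 2!) = 180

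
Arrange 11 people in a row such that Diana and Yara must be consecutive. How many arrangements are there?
Treat the 2 as one block: (11-2+1)! × 2! = 3628800 × 2 = 7257600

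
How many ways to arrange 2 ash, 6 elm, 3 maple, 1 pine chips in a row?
12! / (2! × 6! × 3! × 1!) = 55440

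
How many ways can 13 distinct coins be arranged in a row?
13! = 6227020800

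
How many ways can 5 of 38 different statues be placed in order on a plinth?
P(38,5) = 38!/(38-5)! = 60233040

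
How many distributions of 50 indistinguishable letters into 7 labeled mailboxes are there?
C(50+7-1, 7-1) = C(56, 6) = 32468436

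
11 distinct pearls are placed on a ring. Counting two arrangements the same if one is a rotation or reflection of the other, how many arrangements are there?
(11-1)!/2 = 3628800/2 = 1814400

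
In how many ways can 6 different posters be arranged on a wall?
6! = 720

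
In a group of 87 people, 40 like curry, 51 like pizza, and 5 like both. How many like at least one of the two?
|A∪B| = |A| + |B| - |A∩B| = 40 + 51 - 5 = 86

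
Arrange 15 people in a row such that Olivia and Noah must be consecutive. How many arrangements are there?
Treat the 2 as one block: (15-2+1)! × 2! = 87178291200 × 2 = 174356582400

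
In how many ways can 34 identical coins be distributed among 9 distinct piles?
C(34+9-1, 9-1) = C(42, 8) = 118030185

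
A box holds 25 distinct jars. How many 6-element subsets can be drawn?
C(25,6) = 25!/(6!×19!) = 177100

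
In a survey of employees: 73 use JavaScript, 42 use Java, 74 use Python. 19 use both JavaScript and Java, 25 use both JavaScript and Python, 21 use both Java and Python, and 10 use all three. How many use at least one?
|A∪B∪C| = 73+42+74-19-25-21+10 = 134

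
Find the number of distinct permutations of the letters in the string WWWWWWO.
7! / (6! × 1!) = 7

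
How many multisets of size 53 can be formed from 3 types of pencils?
C(53+3-1, 3-1) = C(55, 2) = 1485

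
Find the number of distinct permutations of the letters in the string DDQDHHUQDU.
10! / (2! × 2! × 2! × 4!) = 18900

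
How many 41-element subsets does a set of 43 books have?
C(43,41) = 43!/(41!×2!) = 903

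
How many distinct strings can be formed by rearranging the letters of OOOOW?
5! / (4! × 1!) = 5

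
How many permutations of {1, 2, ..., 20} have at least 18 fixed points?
Exactly j fixed points: C(20,j)·!(20-j); sum over j ≥ 18 (derangement numbers via !m = (m-1)·(!(m-1) + !(m-2)): !0..!2 = 1, 0, 1). Σ_{j=18}^{20} C(20,j)·!(20-j) = C(20,18)·!2 + C(20,19)·!1 + C(20,20)·!0 = 190·1 + 20·0 + 1·1 = 191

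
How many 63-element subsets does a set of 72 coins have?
C(72,63) = 72!/(63!×9!) = 85113005120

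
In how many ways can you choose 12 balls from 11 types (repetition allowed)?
C(12+11-1, 11-1) = C(22, 10) = 646646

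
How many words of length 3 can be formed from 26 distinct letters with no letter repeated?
P(26,3) = 26!/(26-3)! = 15600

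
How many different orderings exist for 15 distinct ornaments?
15! = 1307674368000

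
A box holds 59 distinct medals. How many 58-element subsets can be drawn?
C(59,58) = 59!/(58!×1!) = 59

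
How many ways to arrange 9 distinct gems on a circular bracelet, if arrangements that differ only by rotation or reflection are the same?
(9-1)!/2 = 40320/2 = 20160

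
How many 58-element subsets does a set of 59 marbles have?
C(59,58) = 59!/(58!×1!) = 59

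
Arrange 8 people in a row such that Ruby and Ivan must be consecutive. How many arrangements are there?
Treat the 2 as one block: (8-2+1)! × 2! = 5040 × 2 = 10080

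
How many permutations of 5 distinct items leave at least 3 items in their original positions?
Exactly j fixed points: C(5,j)·!(5-j); sum over j ≥ 3 (derangement numbers via !m = (m-1)·(!(m-1) + !(m-2)): !0..!2 = 1, 0, 1). Σ_{j=3}^{5} C(5,j)·!(5-j) = C(5,3)·!2 + C(5,4)·!1 + C(5,5)·!0 = 10·1 + 5·0 + 1·1 = 11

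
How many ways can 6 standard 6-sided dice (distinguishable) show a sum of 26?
Coefficient of x^26 in (x + x² + ... + x^6)^6. By inclusion-exclusion on dice exceeding 6: Σ_j (-1)^j C(6,j)·C(26-1-6j, 5) = C(6,0)·C(25,5) - C(6,1)·C(19,5) + C(6,2)·C(13,5) - C(6,3)·C(7,5) = 1·53130 - 6·11628 + 15·1287 - 20·21 = 2247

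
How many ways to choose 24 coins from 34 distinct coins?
C(34,24) = 34!/(24!×10!) = 131128140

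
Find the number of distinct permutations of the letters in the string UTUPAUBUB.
9! / (4! × 1! × 1! × 1! × 2!) = 7560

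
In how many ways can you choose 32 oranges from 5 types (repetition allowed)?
C(32+5-1, 5-1) = C(36, 4) = 58905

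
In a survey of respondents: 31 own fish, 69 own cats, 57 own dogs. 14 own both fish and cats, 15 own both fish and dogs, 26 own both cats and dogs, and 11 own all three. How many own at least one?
|A∪B∪C| = 31+69+57-14-15-26+11 = 113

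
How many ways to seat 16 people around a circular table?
Circular: fix one position, arrange the rest. (16-1)! = 1307674368000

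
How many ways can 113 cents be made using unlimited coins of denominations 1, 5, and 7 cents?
Coefficient of x^113 in 1/(1-x^1) · 1/(1-x^5) · 1/(1-x^7). Case on j = number of 7-cent coins (j = 0..16); remainder r = 113 - 7j is made from {1,5} in ⌊r/5⌋+1 ways. r = 113, 106, 99, 92, 85, 78, 71, 64, 57, 50, 43, 36, 29, 22, 15, 8, 1 → 23 + 22 + 20 + 19 + 18 + 16 + 15 + 13 + 12 + 11 + 9 + 8 + 6 + 5 + 4 + 2 + 1 = 204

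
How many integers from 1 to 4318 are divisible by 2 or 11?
⌊4318/2⌋ + ⌊4318/11⌋ - ⌊4318/22⌋ = 2159 + 392 - 196 = 2355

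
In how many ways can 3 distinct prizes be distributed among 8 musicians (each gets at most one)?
P(8,3) = 8!/(8-3)! = 336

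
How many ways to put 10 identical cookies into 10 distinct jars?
C(10+10-1, 10-1) = C(19, 9) = 92378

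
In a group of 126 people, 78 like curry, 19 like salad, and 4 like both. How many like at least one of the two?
|A∪B| = |A| + |B| - |A∩B| = 78 + 19 - 4 = 93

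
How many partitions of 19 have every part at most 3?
Let r_j(i) = number of partitions of i into parts ≤ j, for i = 0..19. r_1(i) = 1 for all i; r_j(i) = r_{j-1}(i) + r_j(i-j). Rows j = 2..3: ≤2: 1 1 2 2 3 3 4 4 5 5 6 6 7 7 8 8 9 9 10 10; ≤3: 1 1 2 3 4 5 7 8 10 12 14 16 19 21 24 27 30 33 37 40. r_3(19) = 40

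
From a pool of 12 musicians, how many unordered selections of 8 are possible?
C(12,8) = 12!/(8!×4!) = 495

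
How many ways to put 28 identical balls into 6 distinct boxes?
C(28+6-1, 6-1) = C(33, 5) = 237336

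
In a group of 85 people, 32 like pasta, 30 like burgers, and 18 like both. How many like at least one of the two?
|A∪B| = |A| + |B| - |A∩B| = 32 + 30 - 18 = 44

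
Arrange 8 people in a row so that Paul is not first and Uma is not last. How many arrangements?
By inclusion-exclusion: 8! - 2×(8-1)! + (8-2)! = 40320 - 10080 + 720 = 30960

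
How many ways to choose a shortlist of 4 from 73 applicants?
C(73,4) = 73!/(4!×69!) = 1088430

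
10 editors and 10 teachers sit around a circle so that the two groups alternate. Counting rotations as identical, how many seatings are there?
Fix one of the editors: (10-1)! ways for the remaining editors, × 10! ways for the teachers = 362880 × 3628800 = 1316818944000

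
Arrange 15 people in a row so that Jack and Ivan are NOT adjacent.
Total - adjacent = 15! - (15-1)!×2 = 1307674368000 - 174356582400 = 1133317785600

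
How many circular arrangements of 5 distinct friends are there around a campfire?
Circular: fix one position, arrange the rest. (5-1)! = 24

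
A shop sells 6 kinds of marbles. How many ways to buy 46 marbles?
C(46+6-1, 6-1) = C(51, 5) = 2349060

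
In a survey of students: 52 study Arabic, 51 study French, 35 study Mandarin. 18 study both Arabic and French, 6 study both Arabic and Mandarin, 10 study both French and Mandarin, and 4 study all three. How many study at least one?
|A∪B∪C| = 52+51+35-18-6-10+4 = 108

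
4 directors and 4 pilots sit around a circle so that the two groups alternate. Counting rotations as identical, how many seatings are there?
Fix one of the directors: (4-1)! ways for the remaining directors, × 4! ways for the pilots = 6 × 24 = 144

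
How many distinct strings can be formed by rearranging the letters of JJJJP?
5! / (4! × 1!) = 5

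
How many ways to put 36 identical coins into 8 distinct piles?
C(36+8-1, 8-1) = C(43, 7) = 32224114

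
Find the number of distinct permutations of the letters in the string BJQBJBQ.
7! / (2! × 3! × 2!) = 210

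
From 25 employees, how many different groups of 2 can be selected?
C(25,2) = 25!/(2!×23!) = 300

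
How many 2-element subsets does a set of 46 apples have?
C(46,2) = 46!/(2!×44!) = 1035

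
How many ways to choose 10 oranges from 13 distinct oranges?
C(13,10) = 13!/(10!×3!) = 286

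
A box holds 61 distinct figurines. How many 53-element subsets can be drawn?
C(61,53) = 61!/(53!×8!) = 2944827765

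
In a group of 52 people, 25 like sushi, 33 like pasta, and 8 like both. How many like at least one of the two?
|A∪B| = |A| + |B| - |A∩B| = 25 + 33 - 8 = 50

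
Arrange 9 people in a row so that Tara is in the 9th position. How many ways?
Fix one position: (9-1)! = 40320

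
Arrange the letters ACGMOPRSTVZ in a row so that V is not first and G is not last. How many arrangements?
By inclusion-exclusion: 11! - 2×(11-1)! + (11-2)! = 39916800 - 7257600 + 362880 = 33022080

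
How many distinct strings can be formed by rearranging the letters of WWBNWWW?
7! / (1! × 1! × 5!) = 42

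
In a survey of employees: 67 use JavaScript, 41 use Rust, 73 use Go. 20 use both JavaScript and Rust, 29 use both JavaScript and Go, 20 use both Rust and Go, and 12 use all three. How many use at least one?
|A∪B∪C| = 67+41+73-20-29-20+12 = 124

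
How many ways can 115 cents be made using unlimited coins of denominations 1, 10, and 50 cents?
Coefficient of x^115 in 1/(1-x^1) · 1/(1-x^10) · 1/(1-x^50). Case on j = number of 50-cent coins (j = 0..2); remainder r = 115 - 50j is made from {1,10} in ⌊r/10⌋+1 ways. r = 115, 65, 15 → 12 + 7 + 2 = 21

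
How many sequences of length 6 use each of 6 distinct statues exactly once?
6! = 720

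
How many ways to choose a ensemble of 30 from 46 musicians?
C(46,30) = 46!/(30!×16!) = 991493848554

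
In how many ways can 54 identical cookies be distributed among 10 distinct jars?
C(54+10-1, 10-1) = C(63, 9) = 23667689815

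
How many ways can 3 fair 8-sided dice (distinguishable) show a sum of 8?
Coefficient of x^8 in (x + x² + ... + x^8)^3. By inclusion-exclusion on dice exceeding 8: Σ_j (-1)^j C(3,j)·C(8-1-8j, 2) = C(3,0)·C(7,2) = 1·21 = 21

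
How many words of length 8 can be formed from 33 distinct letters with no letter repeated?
P(33,8) = 33!/(33-8)! = 559809169920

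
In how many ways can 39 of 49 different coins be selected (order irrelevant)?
C(49,39) = 49!/(39!×10!) = 8217822536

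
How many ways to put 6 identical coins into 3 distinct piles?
C(6+3-1, 3-1) = C(8, 2) = 28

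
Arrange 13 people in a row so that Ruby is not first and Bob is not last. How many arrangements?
By inclusion-exclusion: 13! - 2×(13-1)! + (13-2)! = 6227020800 - 958003200 + 39916800 = 5308934400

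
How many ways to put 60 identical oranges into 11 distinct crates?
C(60+11-1, 11-1) = C(70, 10) = 396704524216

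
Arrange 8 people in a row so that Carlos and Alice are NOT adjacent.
Total - adjacent = 8! - (8-1)!×2 = 40320 - 10080 = 30240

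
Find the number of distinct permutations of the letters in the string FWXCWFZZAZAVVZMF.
16! / (1! × 1! × 3! × 2! × 4! × 1! × 2! × 2!) = 18162144000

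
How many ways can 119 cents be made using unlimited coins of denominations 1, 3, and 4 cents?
Coefficient of x^119 in 1/(1-x^1) · 1/(1-x^3) · 1/(1-x^4). Case on j = number of 4-cent coins (j = 0..29); remainder r = 119 - 4j is made from {1,3} in ⌊r/3⌋+1 ways. r = 119, 115, 111, 107, 103, 99, 95, 91, 87, 83, 79, 75, 71, 67, 63, 59, 55, 51, 47, 43, 39, 35, 31, 27, 23, 19, 15, 11, 7, 3 → 40 + 39 + 38 + 36 + 35 + 34 + 32 + 31 + 30 + 28 + 27 + 26 + 24 + 23 + 22 + 20 + 19 + 18 + 16 + 15 + 14 + 12 + 11 + 10 + 8 + 7 + 6 + 4 + 3 + 2 = 630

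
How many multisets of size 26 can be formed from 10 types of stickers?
C(26+10-1, 10-1) = C(35, 9) = 70607460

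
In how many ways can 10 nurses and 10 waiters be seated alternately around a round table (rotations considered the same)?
Fix one of the nurses: (10-1)! ways for the remaining nurses, × 10! ways for the waiters = 362880 × 3628800 = 1316818944000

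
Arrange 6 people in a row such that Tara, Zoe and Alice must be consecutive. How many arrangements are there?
Treat the 3 as one block: (6-3+1)! × 3! = 24 × 6 = 144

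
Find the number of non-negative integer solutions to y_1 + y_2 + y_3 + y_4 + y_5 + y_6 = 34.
C(34+6-1, 6-1) = C(39, 5) = 575757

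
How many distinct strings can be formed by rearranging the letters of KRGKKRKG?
8! / (2! × 4! × 2!) = 420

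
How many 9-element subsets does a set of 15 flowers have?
C(15,9) = 15!/(9!×6!) = 5005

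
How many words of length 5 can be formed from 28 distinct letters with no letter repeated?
P(28,5) = 28!/(28-5)! = 11793600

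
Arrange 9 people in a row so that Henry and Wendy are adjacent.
Treat as block: (9-1)! × 2! = 40320 × 2 = 80640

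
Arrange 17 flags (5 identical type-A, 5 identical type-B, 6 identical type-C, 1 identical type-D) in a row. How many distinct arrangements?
17! / (5! × 5! × 6! × 1!) = 34306272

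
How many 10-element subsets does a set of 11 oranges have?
C(11,10) = 11!/(10!×1!) = 11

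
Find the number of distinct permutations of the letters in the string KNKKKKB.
7! / (1! × 5! × 1!) = 42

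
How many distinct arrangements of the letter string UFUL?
4! / (2! × 1! × 1!) = 12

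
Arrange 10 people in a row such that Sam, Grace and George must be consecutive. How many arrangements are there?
Treat the 3 as one block: (10-3+1)! × 3! = 40320 × 6 = 241920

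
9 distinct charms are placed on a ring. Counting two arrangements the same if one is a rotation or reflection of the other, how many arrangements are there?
(9-1)!/2 = 40320/2 = 20160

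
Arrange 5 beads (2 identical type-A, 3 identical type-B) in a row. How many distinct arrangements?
5! / (2! × 3!) = 10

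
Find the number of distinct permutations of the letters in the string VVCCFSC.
7! / (1! × 3! × 1! × 2!) = 420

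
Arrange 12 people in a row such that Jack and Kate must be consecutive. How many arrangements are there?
Treat the 2 as one block: (12-2+1)! × 2! = 39916800 × 2 = 79833600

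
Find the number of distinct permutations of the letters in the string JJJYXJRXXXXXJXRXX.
17! / (9! × 2! × 5! × 1!) = 4084080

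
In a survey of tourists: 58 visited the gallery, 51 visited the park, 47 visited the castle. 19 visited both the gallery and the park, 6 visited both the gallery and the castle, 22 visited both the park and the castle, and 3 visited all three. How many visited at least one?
|A∪B∪C| = 58+51+47-19-6-22+3 = 112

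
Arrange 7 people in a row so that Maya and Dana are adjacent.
Treat as block: (7-1)! × 2! = 720 × 2 = 1440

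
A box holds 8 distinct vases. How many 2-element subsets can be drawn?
C(8,2) = 8!/(2!×6!) = 28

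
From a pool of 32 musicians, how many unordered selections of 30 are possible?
C(32,30) = 32!/(30!×2!) = 496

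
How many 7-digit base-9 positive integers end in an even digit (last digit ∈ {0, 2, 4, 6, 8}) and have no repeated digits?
Last∈{0,2,4,6,8}. Last=0: 20160. Last nonzero: 4×7×P(7,5) = 70560. Total = 90720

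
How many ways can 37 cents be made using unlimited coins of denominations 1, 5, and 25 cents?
Coefficient of x^37 in 1/(1-x^1) · 1/(1-x^5) · 1/(1-x^25). Case on j = number of 25-cent coins (j = 0..1); remainder r = 37 - 25j is made from {1,5} in ⌊r/5⌋+1 ways. r = 37, 12 → 8 + 3 = 11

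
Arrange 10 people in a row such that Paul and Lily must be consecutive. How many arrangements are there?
Treat the 2 as one block: (10-2+1)! × 2! = 362880 × 2 = 725760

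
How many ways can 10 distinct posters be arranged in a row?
10! = 3628800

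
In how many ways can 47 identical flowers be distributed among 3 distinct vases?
C(47+3-1, 3-1) = C(49, 2) = 1176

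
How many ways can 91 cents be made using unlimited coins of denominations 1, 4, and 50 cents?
Coefficient of x^91 in 1/(1-x^1) · 1/(1-x^4) · 1/(1-x^50). Case on j = number of 50-cent coins (j = 0..1); remainder r = 91 - 50j is made from {1,4} in ⌊r/4⌋+1 ways. r = 91, 41 → 23 + 11 = 34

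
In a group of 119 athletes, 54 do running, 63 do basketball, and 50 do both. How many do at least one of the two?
|A∪B| = |A| + |B| - |A∩B| = 54 + 63 - 50 = 67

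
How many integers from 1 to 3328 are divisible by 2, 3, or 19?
⌊3328/2⌋+⌊3328/3⌋+⌊3328/19⌋ - ⌊3328/6⌋-⌊3328/38⌋-⌊3328/57⌋ + ⌊3328/114⌋ = 1664+1109+175 - 554-87-58 + 29 = 2278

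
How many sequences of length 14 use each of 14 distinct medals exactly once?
14! = 87178291200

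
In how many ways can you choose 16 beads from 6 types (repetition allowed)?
C(16+6-1, 6-1) = C(21, 5) = 20349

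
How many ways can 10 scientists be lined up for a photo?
10! = 3628800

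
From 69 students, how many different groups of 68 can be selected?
C(69,68) = 69!/(68!×1!) = 69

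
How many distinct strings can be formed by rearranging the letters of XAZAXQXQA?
9! / (1! × 3! × 2! × 3!) = 5040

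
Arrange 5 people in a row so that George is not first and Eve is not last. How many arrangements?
By inclusion-exclusion: 5! - 2×(5-1)! + (5-2)! = 120 - 48 + 6 = 78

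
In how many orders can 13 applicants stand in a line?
13! = 6227020800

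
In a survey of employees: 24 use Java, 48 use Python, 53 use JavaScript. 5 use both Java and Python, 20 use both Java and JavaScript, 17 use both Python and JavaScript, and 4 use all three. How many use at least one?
|A∪B∪C| = 24+48+53-5-20-17+4 = 87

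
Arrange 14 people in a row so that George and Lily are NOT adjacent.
Total - adjacent = 14! - (14-1)!×2 = 87178291200 - 12454041600 = 74724249600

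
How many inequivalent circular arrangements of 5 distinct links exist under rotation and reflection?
(5-1)!/2 = 24/2 = 12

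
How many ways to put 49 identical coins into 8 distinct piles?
C(49+8-1, 8-1) = C(56, 7) = 231917400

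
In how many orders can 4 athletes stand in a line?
4! = 24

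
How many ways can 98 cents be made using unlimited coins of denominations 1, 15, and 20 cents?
Coefficient of x^98 in 1/(1-x^1) · 1/(1-x^15) · 1/(1-x^20). Case on j = number of 20-cent coins (j = 0..4); remainder r = 98 - 20j is made from {1,15} in ⌊r/15⌋+1 ways. r = 98, 78, 58, 38, 18 → 7 + 6 + 4 + 3 + 2 = 22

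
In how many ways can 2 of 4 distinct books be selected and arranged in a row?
P(4,2) = 4!/(4-2)! = 12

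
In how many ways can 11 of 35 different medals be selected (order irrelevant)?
C(35,11) = 35!/(11!×24!) = 417225900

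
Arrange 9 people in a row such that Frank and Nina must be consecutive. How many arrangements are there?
Treat the 2 as one block: (9-2+1)! × 2! = 40320 × 2 = 80640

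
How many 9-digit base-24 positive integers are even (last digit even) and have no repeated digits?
Last∈{0,2,4,6,8,10,12,14,16,18,20,22}. Last=0: 19769460480. Last nonzero: 11×22×P(22,7) = 208009105920. Total = 227778566400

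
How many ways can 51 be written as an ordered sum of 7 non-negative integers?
C(51+7-1, 7-1) = C(57, 6) = 36288252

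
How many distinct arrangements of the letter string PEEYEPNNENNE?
12! / (2! × 4! × 1! × 5!) = 83160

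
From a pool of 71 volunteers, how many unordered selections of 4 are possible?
C(71,4) = 71!/(4!×67!) = 971635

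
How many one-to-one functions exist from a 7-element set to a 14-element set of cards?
P(14,7) = 14!/(14-7)! = 17297280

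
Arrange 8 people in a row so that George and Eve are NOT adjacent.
Total - adjacent = 8! - (8-1)!×2 = 40320 - 10080 = 30240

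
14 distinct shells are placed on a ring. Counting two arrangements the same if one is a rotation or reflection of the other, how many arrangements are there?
(14-1)!/2 = 6227020800/2 = 3113510400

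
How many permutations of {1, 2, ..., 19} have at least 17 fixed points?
Exactly j fixed points: C(19,j)·!(19-j); sum over j ≥ 17 (derangement numbers via !m = (m-1)·(!(m-1) + !(m-2)): !0..!2 = 1, 0, 1). Σ_{j=17}^{19} C(19,j)·!(19-j) = C(19,17)·!2 + C(19,18)·!1 + C(19,19)·!0 = 171·1 + 19·0 + 1·1 = 172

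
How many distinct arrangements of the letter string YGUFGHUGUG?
10! / (3! × 1! × 1! × 4! × 1!) = 25200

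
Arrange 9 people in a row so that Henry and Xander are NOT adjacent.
Total - adjacent = 9! - (9-1)!×2 = 362880 - 80640 = 282240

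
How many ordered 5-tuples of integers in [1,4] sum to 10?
Coefficient of x^10 in (x + x² + ... + x^4)^5. By inclusion-exclusion on dice exceeding 4: Σ_j (-1)^j C(5,j)·C(10-1-4j, 4) = C(5,0)·C(9,4) - C(5,1)·C(5,4) = 1·126 - 5·5 = 101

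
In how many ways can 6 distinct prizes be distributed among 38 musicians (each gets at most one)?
P(38,6) = 38!/(38-6)! = 1987690320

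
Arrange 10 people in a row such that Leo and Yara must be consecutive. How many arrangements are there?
Treat the 2 as one block: (10-2+1)! × 2! = 362880 × 2 = 725760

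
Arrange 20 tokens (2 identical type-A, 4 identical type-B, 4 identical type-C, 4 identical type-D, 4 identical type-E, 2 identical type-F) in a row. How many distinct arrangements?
20! / (2! × 4! × 4! × 4! × 4! × 2!) = 1833241410000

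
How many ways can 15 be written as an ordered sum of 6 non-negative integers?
C(15+6-1, 6-1) = C(20, 5) = 15504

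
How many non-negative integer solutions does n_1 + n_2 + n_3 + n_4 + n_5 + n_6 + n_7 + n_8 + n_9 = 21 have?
C(21+9-1, 9-1) = C(29, 8) = 4292145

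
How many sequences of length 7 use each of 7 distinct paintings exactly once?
7! = 5040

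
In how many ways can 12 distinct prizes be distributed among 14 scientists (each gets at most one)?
P(14,12) = 14!/(14-12)! = 43589145600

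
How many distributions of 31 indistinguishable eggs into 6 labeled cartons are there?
C(31+6-1, 6-1) = C(36, 5) = 376992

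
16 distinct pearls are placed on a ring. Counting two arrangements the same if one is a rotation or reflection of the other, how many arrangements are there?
(16-1)!/2 = 1307674368000/2 = 653837184000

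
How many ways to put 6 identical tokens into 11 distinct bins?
C(6+11-1, 11-1) = C(16, 10) = 8008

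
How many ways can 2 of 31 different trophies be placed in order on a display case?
P(31,2) = 31!/(31-2)! = 930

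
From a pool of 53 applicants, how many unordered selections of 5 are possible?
C(53,5) = 53!/(5!×48!) = 2869685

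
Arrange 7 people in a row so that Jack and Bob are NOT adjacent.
Total - adjacent = 7! - (7-1)!×2 = 5040 - 1440 = 3600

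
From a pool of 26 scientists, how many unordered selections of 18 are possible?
C(26,18) = 26!/(18!×8!) = 1562275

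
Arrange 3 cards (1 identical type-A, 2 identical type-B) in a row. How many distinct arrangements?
3! / (1! × 2!) = 3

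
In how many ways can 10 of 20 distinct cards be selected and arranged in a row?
P(20,10) = 20!/(20-10)! = 670442572800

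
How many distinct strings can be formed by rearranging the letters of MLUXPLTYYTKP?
12! / (2! × 1! × 1! × 1! × 1! × 2! × 2! × 2!) = 29937600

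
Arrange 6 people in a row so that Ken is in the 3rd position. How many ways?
Fix one position: (6-1)! = 120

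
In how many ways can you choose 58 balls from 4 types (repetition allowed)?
C(58+4-1, 4-1) = C(61, 3) = 35990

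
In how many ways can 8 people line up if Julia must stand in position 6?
Fix one position: (8-1)! = 5040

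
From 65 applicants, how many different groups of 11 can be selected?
C(65,11) = 65!/(11!×54!) = 895068996640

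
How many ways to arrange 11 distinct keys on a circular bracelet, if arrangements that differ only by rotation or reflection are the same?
(11-1)!/2 = 3628800/2 = 1814400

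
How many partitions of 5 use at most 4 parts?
By conjugation, equals partitions of 5 into parts ≤ 4. Let r_j(i) = number of partitions of i into parts ≤ j, for i = 0..5. r_1(i) = 1 for all i; r_j(i) = r_{j-1}(i) + r_j(i-j). Rows j = 2..4: ≤2: 1 1 2 2 3 3; ≤3: 1 1 2 3 4 5; ≤4: 1 1 2 3 5 6. r_4(5) = 6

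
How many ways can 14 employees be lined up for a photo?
14! = 87178291200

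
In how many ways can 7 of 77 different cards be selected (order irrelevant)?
C(77,7) = 77!/(7!×70!) = 2404808340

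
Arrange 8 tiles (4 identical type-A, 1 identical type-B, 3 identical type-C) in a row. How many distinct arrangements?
8! / (4! × 1! × 3!) = 280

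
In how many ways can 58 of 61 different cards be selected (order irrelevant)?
C(61,58) = 61!/(58!×3!) = 35990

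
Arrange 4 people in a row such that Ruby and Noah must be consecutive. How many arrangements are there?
Treat the 2 as one block: (4-2+1)! × 2! = 6 × 2 = 12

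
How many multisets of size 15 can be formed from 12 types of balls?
C(15+12-1, 12-1) = C(26, 11) = 7726160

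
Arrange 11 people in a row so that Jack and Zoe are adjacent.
Treat as block: (11-1)! × 2! = 3628800 × 2 = 7257600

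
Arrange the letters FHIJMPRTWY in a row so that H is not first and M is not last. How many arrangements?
By inclusion-exclusion: 10! - 2×(10-1)! + (10-2)! = 3628800 - 725760 + 40320 = 2943360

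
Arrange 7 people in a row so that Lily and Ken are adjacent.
Treat as block: (7-1)! × 2! = 720 × 2 = 1440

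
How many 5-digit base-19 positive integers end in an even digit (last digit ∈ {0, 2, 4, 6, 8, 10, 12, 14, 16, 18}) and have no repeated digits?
Last∈{0,2,4,6,8,10,12,14,16,18}. Last=0: 73440. Last nonzero: 9×17×P(17,3) = 624240. Total = 697680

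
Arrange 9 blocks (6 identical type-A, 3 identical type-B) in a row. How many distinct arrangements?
9! / (6! × 3!) = 84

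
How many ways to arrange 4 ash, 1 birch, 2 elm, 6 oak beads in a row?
13! / (4! × 1! × 2! × 6!) = 180180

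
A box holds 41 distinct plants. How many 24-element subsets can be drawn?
C(41,24) = 41!/(24!×17!) = 151584480450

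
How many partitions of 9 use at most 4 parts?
By conjugation, equals partitions of 9 into parts ≤ 4. Let r_j(i) = number of partitions of i into parts ≤ j, for i = 0..9. r_1(i) = 1 for all i; r_j(i) = r_{j-1}(i) + r_j(i-j). Rows j = 2..4: ≤2: 1 1 2 2 3 3 4 4 5 5; ≤3: 1 1 2 3 4 5 7 8 10 12; ≤4: 1 1 2 3 5 6 9 11 15 18. r_4(9) = 18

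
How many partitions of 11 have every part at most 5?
Let r_j(i) = number of partitions of i into parts ≤ j, for i = 0..11. r_1(i) = 1 for all i; r_j(i) = r_{j-1}(i) + r_j(i-j). Rows j = 2..5: ≤2: 1 1 2 2 3 3 4 4 5 5 6 6; ≤3: 1 1 2 3 4 5 7 8 10 12 14 16; ≤4: 1 1 2 3 5 6 9 11 15 18 23 27; ≤5: 1 1 2 3 5 7 10 13 18 23 30 37. r_5(11) = 37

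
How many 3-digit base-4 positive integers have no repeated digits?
First digit: 3 choices (nonzero). Then descending: 3 × 3 × 2 = 18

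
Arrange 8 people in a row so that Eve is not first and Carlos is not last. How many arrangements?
By inclusion-exclusion: 8! - 2×(8-1)! + (8-2)! = 40320 - 10080 + 720 = 30960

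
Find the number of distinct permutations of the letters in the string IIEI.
4! / (3! × 1!) = 4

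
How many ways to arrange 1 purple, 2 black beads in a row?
3! / (1! × 2!) = 3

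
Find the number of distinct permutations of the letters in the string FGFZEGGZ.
8! / (3! × 2! × 2! × 1!) = 1680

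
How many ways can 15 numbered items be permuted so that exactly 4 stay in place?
Choose the 4 fixed points C(15,4) = 1365, derange the rest: !11 = Σ_{j=0}^{11} (-1)^j·11!/j! = 39916800 - 39916800 + 19958400 - 6652800 + 1663200 - 332640 + 55440 - 7920 + 990 - 110 + 11 - 1 = 14684570. Product = 1365 × 14684570 = 20044438050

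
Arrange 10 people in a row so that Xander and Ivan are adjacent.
Treat as block: (10-1)! × 2! = 362880 × 2 = 725760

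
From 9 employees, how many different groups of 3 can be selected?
C(9,3) = 9!/(3!×6!) = 84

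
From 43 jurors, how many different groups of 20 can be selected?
C(43,20) = 43!/(20!×23!) = 960566918220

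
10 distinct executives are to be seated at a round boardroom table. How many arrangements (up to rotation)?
Circular: fix one position, arrange the rest. (10-1)! = 362880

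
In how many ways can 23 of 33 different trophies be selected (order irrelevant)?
C(33,23) = 33!/(23!×10!) = 92561040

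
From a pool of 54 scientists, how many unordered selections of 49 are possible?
C(54,49) = 54!/(49!×5!) = 3162510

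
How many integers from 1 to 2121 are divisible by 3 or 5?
⌊2121/3⌋ + ⌊2121/5⌋ - ⌊2121/15⌋ = 707 + 424 - 141 = 990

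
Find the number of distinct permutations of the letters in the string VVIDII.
6! / (3! × 1! × 2!) = 60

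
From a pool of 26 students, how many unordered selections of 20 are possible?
C(26,20) = 26!/(20!×6!) = 230230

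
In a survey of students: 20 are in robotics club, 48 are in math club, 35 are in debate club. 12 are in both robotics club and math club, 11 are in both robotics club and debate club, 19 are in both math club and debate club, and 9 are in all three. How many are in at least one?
|A∪B∪C| = 20+48+35-12-11-19+9 = 70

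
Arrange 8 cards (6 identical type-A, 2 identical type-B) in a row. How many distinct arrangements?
8! / (6! × 2!) = 28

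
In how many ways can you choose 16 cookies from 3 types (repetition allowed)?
C(16+3-1, 3-1) = C(18, 2) = 153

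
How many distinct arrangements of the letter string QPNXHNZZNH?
10! / (3! × 2! × 1! × 1! × 1! × 2!) = 151200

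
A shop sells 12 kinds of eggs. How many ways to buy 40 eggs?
C(40+12-1, 12-1) = C(51, 11) = 47626016970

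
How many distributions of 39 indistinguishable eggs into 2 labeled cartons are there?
C(39+2-1, 2-1) = C(40, 1) = 40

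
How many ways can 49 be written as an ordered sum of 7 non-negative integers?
C(49+7-1, 7-1) = C(55, 6) = 28989675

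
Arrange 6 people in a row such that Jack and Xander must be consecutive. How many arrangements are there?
Treat the 2 as one block: (6-2+1)! × 2! = 120 × 2 = 240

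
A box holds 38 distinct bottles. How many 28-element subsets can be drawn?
C(38,28) = 38!/(28!×10!) = 472733756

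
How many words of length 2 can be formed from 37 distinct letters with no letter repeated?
P(37,2) = 37!/(37-2)! = 1332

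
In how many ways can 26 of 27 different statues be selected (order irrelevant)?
C(27,26) = 27!/(26!×1!) = 27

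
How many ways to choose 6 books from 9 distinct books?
C(9,6) = 9!/(6!×3!) = 84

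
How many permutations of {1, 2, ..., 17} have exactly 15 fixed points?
Choose the 15 fixed points C(17,15) = 136, derange the rest: !2 = Σ_{j=0}^{2} (-1)^j·2!/j! = 2 - 2 + 1 = 1. Product = 136 × 1 = 136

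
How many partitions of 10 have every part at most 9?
Let r_j(i) = number of partitions of i into parts ≤ j, for i = 0..10. r_1(i) = 1 for all i; r_j(i) = r_{j-1}(i) + r_j(i-j). Rows j = 2..9: ≤2: 1 1 2 2 3 3 4 4 5 5 6; ≤3: 1 1 2 3 4 5 7 8 10 12 14; ≤4: 1 1 2 3 5 6 9 11 15 18 23; ≤5: 1 1 2 3 5 7 10 13 18 23 30; ≤6: 1 1 2 3 5 7 11 14 20 26 35; ≤7: 1 1 2 3 5 7 11 15 21 28 38; ≤8: 1 1 2 3 5 7 11 15 22 29 40; ≤9: 1 1 2 3 5 7 11 15 22 30 41. r_9(10) = 41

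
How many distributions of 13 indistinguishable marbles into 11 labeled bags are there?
C(13+11-1, 11-1) = C(23, 10) = 1144066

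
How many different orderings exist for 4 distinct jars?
4! = 24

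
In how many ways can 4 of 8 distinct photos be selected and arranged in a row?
P(8,4) = 8!/(8-4)! = 1680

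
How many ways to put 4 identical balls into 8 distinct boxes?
C(4+8-1, 8-1) = C(11, 7) = 330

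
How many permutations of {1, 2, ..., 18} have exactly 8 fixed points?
Choose the 8 fixed points C(18,8) = 43758, derange the rest: !10 = Σ_{j=0}^{10} (-1)^j·10!/j! = 3628800 - 3628800 + 1814400 - 604800 + 151200 - 30240 + 5040 - 720 + 90 - 10 + 1 = 1334961. Product = 43758 × 1334961 = 58415223438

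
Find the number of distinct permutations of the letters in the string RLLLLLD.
7! / (5! × 1! × 1!) = 42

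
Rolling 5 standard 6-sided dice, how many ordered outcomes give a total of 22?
Coefficient of x^22 in (x + x² + ... + x^6)^5. By inclusion-exclusion on dice exceeding 6: Σ_j (-1)^j C(5,j)·C(22-1-6j, 4) = C(5,0)·C(21,4) - C(5,1)·C(15,4) + C(5,2)·C(9,4) = 1·5985 - 5·1365 + 10·126 = 420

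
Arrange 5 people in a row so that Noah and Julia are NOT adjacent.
Total - adjacent = 5! - (5-1)!×2 = 120 - 48 = 72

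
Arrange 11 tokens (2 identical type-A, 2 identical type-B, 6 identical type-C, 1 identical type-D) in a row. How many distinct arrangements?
11! / (2! × 2! × 6! × 1!) = 13860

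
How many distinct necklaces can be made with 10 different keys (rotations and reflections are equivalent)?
(10-1)!/2 = 362880/2 = 181440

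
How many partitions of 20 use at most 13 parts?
By conjugation, equals partitions of 20 into parts ≤ 13. Let r_j(i) = number of partitions of i into parts ≤ j, for i = 0..20. r_1(i) = 1 for all i; r_j(i) = r_{j-1}(i) + r_j(i-j). Rows j = 2..13: ≤2: 1 1 2 2 3 3 4 4 5 5 6 6 7 7 8 8 9 9 10 10 11; ≤3: 1 1 2 3 4 5 7 8 10 12 14 16 19 21 24 27 30 33 37 40 44; ≤4: 1 1 2 3 5 6 9 11 15 18 23 27 34 39 47 54 64 72 84 94 108; ≤5: 1 1 2 3 5 7 10 13 18 23 30 37 47 57 70 84 101 119 141 164 192; ≤6: 1 1 2 3 5 7 11 14 20 26 35 44 58 71 90 110 136 163 199 235 282; ≤7: 1 1 2 3 5 7 11 15 21 28 38 49 65 82 105 131 164 201 248 300 364; ≤8: 1 1 2 3 5 7 11 15 22 29 40 52 70 89 116 146 186 230 288 352 434; ≤9: 1 1 2 3 5 7 11 15 22 30 41 54 73 94 123 157 201 252 318 393 488; ≤10: 1 1 2 3 5 7 11 15 22 30 42 55 75 97 128 164 212 267 340 423 530; ≤11: 1 1 2 3 5 7 11 15 22 30 42 56 76 99 131 169 219 278 355 445 560; ≤12: 1 1 2 3 5 7 11 15 22 30 42 56 77 100 133 172 224 285 366 460 582; ≤13: 1 1 2 3 5 7 11 15 22 30 42 56 77 101 134 174 227 290 373 471 597. r_13(20) = 597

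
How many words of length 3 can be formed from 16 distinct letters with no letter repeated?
P(16,3) = 16!/(16-3)! = 3360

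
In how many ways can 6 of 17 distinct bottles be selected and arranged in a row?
P(17,6) = 17!/(17-6)! = 8910720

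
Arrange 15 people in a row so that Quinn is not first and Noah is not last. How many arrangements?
By inclusion-exclusion: 15! - 2×(15-1)! + (15-2)! = 1307674368000 - 174356582400 + 6227020800 = 1139544806400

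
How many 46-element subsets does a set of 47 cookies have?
C(47,46) = 47!/(46!×1!) = 47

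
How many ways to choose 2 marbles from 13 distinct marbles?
C(13,2) = 13!/(2!×11!) = 78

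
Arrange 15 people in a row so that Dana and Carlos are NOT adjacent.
Total - adjacent = 15! - (15-1)!×2 = 1307674368000 - 174356582400 = 1133317785600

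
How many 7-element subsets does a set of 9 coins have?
C(9,7) = 9!/(7!×2!) = 36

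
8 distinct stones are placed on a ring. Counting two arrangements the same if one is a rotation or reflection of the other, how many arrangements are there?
(8-1)!/2 = 5040/2 = 2520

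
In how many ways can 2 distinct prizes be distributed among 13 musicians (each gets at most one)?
P(13,2) = 13!/(13-2)! = 156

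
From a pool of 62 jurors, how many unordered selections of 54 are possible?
C(62,54) = 62!/(54!×8!) = 3381098545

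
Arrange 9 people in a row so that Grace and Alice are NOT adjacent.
Total - adjacent = 9! - (9-1)!×2 = 362880 - 80640 = 282240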